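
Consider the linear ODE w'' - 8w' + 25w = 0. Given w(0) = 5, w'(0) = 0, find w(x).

Characteristic equation r² - 8r + 25 = 0 has discriminant (-8)² - 4·(25) = -36 < 0, so r = 4 ± 3i.
Hence w_h = C1*cos(3*x)*exp(4*x) + C2*exp(4*x)*sin(3*x).
Apply the initial conditions: w(0) = C1 = 5 and w'(0) = 3*C2 + 4*C1 = 0. Solving gives C1 = 5, C2 = -20/3.

w = 5*cos(3*x)*exp(4*x) - 20*exp(4*x)*sin(3*x)/3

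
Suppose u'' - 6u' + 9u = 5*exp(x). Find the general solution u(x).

Characteristic equation r² - 6r + 9 = 0 has discriminant (-6)² - 4·(9) = 0, so r = 3 is a repeated root.
Hence u_h = (C1 + C2*x)*exp(3*x).
Try u_p = A*exp(x). Substituting into the equation and dividing by exp(x) gives A = 5/4, so u_p = 5*exp(x)/4.

u = 5*exp(x)/4 + C1*exp(3*x) + C2*x*exp(3*x)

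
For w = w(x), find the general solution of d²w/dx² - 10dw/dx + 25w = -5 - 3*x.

Characteristic equation r² - 10r + 25 = 0 has discriminant (-10)² - 4·(25) = 0, so r = 5 is a repeated root.
Hence w_h = (C1 + C2*x)*exp(5*x).
For the particular solution try w_p = A0 + A1*x. Substituting and matching coefficients of each power of x gives A0 = -31/125, A1 = -3/25, so w_p = -31/125 - 3*x/25.

w = -31/125 - 3*x/25 + C1*exp(5*x) + C2*x*exp(5*x)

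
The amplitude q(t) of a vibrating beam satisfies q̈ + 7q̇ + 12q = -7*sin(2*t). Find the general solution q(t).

q = -14*sin(2*t)/65 + 49*cos(2*t)/130 + C1*exp(-3*t) + C2*exp(-4*t)

Characteristic equation r² + 7r + 12 = 0 factors as (r + 3)(r + 4) = 0, so r = -3, -4.
Hence q_h = C1*exp(-3*t) + C2*exp(-4*t).
Try q_p = A*cos(2*t) + B*sin(2*t). Substituting and equating the coefficients of cos(2t) and sin(2t) gives A = 49/130, B = -14/65, so q_p = -14*sin(2*t)/65 + 49*cos(2*t)/130.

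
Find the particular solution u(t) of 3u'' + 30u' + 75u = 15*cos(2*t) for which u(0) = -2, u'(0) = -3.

u = -1787*exp(-5*t)/841 + 100*sin(2*t)/841 + 105*cos(2*t)/841 - 402*t*exp(-5*t)/29

Divide through by 3: u'' + 10u' + 25u = 5*cos(2*t).
Characteristic equation r² + 10r + 25 = 0 has discriminant (10)² - 4·(25) = 0, so r = -5 is a repeated root.
Hence u_h = (C1 + C2*t)*exp(-5*t).
Try u_p = A*cos(2*t) + B*sin(2*t). Substituting and equating the coefficients of cos(2t) and sin(2t) gives A = 105/841, B = 100/841, so u_p = 100*sin(2*t)/841 + 105*cos(2*t)/841.
General solution: u = 100*sin(2*t)/841 + 105*cos(2*t)/841 + C1*exp(-5*t) + C2*t*exp(-5*t).
Apply the initial conditions: u(0) = 105/841 + C1 = -2 and u'(0) = 200/841 + C2 - 5*C1 = -3. Solving gives C1 = -1787/841, C2 = -402/29.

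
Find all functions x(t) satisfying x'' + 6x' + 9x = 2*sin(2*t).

x = -24*cos(2*t)/169 + 10*sin(2*t)/169 + C1*exp(-3*t) + C2*t*exp(-3*t)

Characteristic equation r² + 6r + 9 = 0 has discriminant (6)² - 4·(9) = 0, so r = -3 is a repeated root.
Hence x_h = (C1 + C2*t)*exp(-3*t).
Try x_p = A*cos(2*t) + B*sin(2*t). Substituting and equating the coefficients of cos(2t) and sin(2t) gives A = -24/169, B = 10/169, so x_p = -24*cos(2*t)/169 + 10*sin(2*t)/169.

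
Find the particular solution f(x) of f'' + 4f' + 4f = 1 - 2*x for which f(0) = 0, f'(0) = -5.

f = 3/4 - 3*exp(-2*x)/4 - x/2 - 6*x*exp(-2*x)

Characteristic equation r² + 4r + 4 = 0 has discriminant (4)² - 4·(4) = 0, so r = -2 is a repeated root.
Hence f_h = (C1 + C2*x)*exp(-2*x).
For the particular solution try f_p = A0 + A1*x. Substituting and matching coefficients of each power of x gives A0 = 3/4, A1 = -1/2, so f_p = 3/4 - x/2.
General solution: f = 3/4 - x/2 + C1*exp(-2*x) + C2*x*exp(-2*x).
Apply the initial conditions: f(0) = 3/4 + C1 = 0 and f'(0) = -1/2 + C2 - 2*C1 = -5. Solving gives C1 = -3/4, C2 = -6.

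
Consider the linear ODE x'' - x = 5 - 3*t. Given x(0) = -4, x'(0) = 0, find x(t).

x = -5 - exp(t) + 2*exp(-t) + 3*t

Characteristic equation r² - 1 = 0 factors as (r - 1)(r + 1) = 0, so r = 1, -1.
Hence x_h = C1*exp(t) + C2*exp(-t).
For the particular solution try x_p = A0 + A1*t. Substituting and matching coefficients of each power of t gives A0 = -5, A1 = 3, so x_p = -5 + 3*t.
General solution: x = -5 + 3*t + C1*exp(t) + C2*exp(-t).
Apply the initial conditions: x(0) = -5 + C1 + C2 = -4 and x'(0) = 3 + C1 - C2 = 0. Solving gives C1 = -1, C2 = 2.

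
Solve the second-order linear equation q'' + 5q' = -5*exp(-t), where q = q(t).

q = C2 + 5*exp(-t)/4 + C1*exp(-5*t)

Characteristic equation r² + 5r = 0 factors as (r + 5)r = 0, so r = -5, 0.
Hence q_h = C1*exp(-5*t) + C2.
Try q_p = A*exp(-t). Substituting into the equation and dividing by exp(-t) gives A = 5/4, so q_p = 5*exp(-t)/4.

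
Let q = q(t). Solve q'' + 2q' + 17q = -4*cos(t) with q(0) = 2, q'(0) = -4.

q = -16*cos(t)/65 - 2*sin(t)/65 - 28*exp(-t)*sin(4*t)/65 + 146*cos(4*t)*exp(-t)/65

Characteristic equation r² + 2r + 17 = 0 has discriminant (2)² - 4·(17) = -64 < 0, so r = -1 ± 4i.
Hence q_h = C1*cos(4*t)*exp(-t) + C2*exp(-t)*sin(4*t).
Try q_p = A*cos(t) + B*sin(t). Substituting and equating the coefficients of cos(t) and sin(t) gives A = -16/65, B = -2/65, so q_p = -16*cos(t)/65 - 2*sin(t)/65.
General solution: q = -16*cos(t)/65 - 2*sin(t)/65 + C1*cos(4*t)*exp(-t) + C2*exp(-t)*sin(4*t).
Apply the initial conditions: q(0) = -16/65 + C1 = 2 and q'(0) = -2/65 - C1 + 4*C2 = -4. Solving gives C1 = 146/65, C2 = -28/65.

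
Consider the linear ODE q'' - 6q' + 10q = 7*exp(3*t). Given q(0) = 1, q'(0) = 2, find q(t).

Characteristic equation r² - 6r + 10 = 0 has discriminant (-6)² - 4·(10) = -4 < 0, so r = 3 ± i.
Hence q_h = C1*cos(t)*exp(3*t) + C2*exp(3*t)*sin(t).
Try q_p = A*exp(3*t). Substituting into the equation and dividing by exp(3*t) gives A = 7, so q_p = 7*exp(3*t).
General solution: q = 7*exp(3*t) + C1*cos(t)*exp(3*t) + C2*exp(3*t)*sin(t).
Apply the initial conditions: q(0) = 7 + C1 = 1 and q'(0) = 21 + C2 + 3*C1 = 2. Solving gives C1 = -6, C2 = -1.

q = 7*exp(3*t) - exp(3*t)*sin(t) - 6*cos(t)*exp(3*t)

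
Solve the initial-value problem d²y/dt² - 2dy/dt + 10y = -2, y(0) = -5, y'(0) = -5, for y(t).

Characteristic equation r² - 2r + 10 = 0 has discriminant (-2)² - 4·(10) = -36 < 0, so r = 1 ± 3i.
Hence y_h = C1*cos(3*t)*exp(t) + C2*exp(t)*sin(3*t).
For the particular solution try y_p = A0. Substituting and matching coefficients of each power of t gives A0 = -1/5, so y_p = -1/5.
General solution: y = -1/5 + C1*cos(3*t)*exp(t) + C2*exp(t)*sin(3*t).
Apply the initial conditions: y(0) = -1/5 + C1 = -5 and y'(0) = C1 + 3*C2 = -5. Solving gives C1 = -24/5, C2 = -1/15.

y = -1/5 - 24*cos(3*t)*exp(t)/5 - exp(t)*sin(3*t)/15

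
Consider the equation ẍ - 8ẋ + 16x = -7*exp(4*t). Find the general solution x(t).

Characteristic equation r² - 8r + 16 = 0 has discriminant (-8)² - 4·(16) = 0, so r = 4 is a repeated root.
Hence x_h = (C1 + C2*t)*exp(4*t).
Since exp(4*t) solves the homogeneous equation (r = 4 is a root of multiplicity 2), multiply the trial by t^2. Try x_p = A*t^2*exp(4*t). Substituting into the equation and dividing by exp(4*t) gives A = -7/2, so x_p = -7*t^2*exp(4*t)/2.

x = C1*exp(4*t) - 7*t**2*exp(4*t)/2 + C2*t*exp(4*t)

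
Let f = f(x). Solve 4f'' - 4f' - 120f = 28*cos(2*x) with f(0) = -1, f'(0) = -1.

f = -119*cos(2*x)/580 - 10*exp(-5*x)/29 - 9*exp(6*x)/20 - 7*sin(2*x)/580

Divide through by 4: f'' - f' - 30f = 7*cos(2*x).
Characteristic equation r² - r - 30 = 0 factors as (r + 5)(r - 6) = 0, so r = -5, 6.
Hence f_h = C1*exp(-5*x) + C2*exp(6*x).
Try f_p = A*cos(2*x) + B*sin(2*x). Substituting and equating the coefficients of cos(2x) and sin(2x) gives A = -119/580, B = -7/580, so f_p = -119*cos(2*x)/580 - 7*sin(2*x)/580.
General solution: f = -119*cos(2*x)/580 - 7*sin(2*x)/580 + C1*exp(-5*x) + C2*exp(6*x).
Apply the initial conditions: f(0) = -119/580 + C1 + C2 = -1 and f'(0) = -7/290 - 5*C1 + 6*C2 = -1. Solving gives C1 = -10/29, C2 = -9/20.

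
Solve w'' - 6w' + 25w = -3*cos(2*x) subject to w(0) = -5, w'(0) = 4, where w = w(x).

w = -7*cos(2*x)/65 + 4*sin(2*x)/65 - 318*cos(4*x)*exp(3*x)/65 + 603*exp(3*x)*sin(4*x)/130

Characteristic equation r² - 6r + 25 = 0 has discriminant (-6)² - 4·(25) = -64 < 0, so r = 3 ± 4i.
Hence w_h = C1*cos(4*x)*exp(3*x) + C2*exp(3*x)*sin(4*x).
Try w_p = A*cos(2*x) + B*sin(2*x). Substituting and equating the coefficients of cos(2x) and sin(2x) gives A = -7/65, B = 4/65, so w_p = -7*cos(2*x)/65 + 4*sin(2*x)/65.
General solution: w = -7*cos(2*x)/65 + 4*sin(2*x)/65 + C1*cos(4*x)*exp(3*x) + C2*exp(3*x)*sin(4*x).
Apply the initial conditions: w(0) = -7/65 + C1 = -5 and w'(0) = 8/65 + 3*C1 + 4*C2 = 4. Solving gives C1 = -318/65, C2 = 603/130.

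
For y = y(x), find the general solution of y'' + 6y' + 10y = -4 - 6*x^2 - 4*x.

y = -59/125 - 3*x**2/5 + 8*x/25 + C1*cos(x)*exp(-3*x) + C2*exp(-3*x)*sin(x)

Characteristic equation r² + 6r + 10 = 0 has discriminant (6)² - 4·(10) = -4 < 0, so r = -3 ± i.
Hence y_h = C1*cos(x)*exp(-3*x) + C2*exp(-3*x)*sin(x).
For the particular solution try y_p = A0 + A1*x + A2*x^2. Substituting and matching coefficients of each power of x gives A0 = -59/125, A1 = 8/25, A2 = -3/5, so y_p = -59/125 - 3*x^2/5 + 8*x/25.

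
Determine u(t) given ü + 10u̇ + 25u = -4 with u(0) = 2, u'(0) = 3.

u = -4/25 + 54*exp(-5*t)/25 + 69*t*exp(-5*t)/5

Characteristic equation r² + 10r + 25 = 0 has discriminant (10)² - 4·(25) = 0, so r = -5 is a repeated root.
Hence u_h = (C1 + C2*t)*exp(-5*t).
For the particular solution try u_p = A0. Substituting and matching coefficients of each power of t gives A0 = -4/25, so u_p = -4/25.
General solution: u = -4/25 + C1*exp(-5*t) + C2*t*exp(-5*t).
Apply the initial conditions: u(0) = -4/25 + C1 = 2 and u'(0) = C2 - 5*C1 = 3. Solving gives C1 = 54/25, C2 = 69/5.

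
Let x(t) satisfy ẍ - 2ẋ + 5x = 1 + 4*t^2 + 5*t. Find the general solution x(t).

Characteristic equation r² - 2r + 5 = 0 has discriminant (-2)² - 4·(5) = -16 < 0, so r = 1 ± 2i.
Hence x_h = C1*cos(2*t)*exp(t) + C2*exp(t)*sin(2*t).
For the particular solution try x_p = A0 + A1*t + A2*t^2. Substituting and matching coefficients of each power of t gives A0 = 67/125, A1 = 41/25, A2 = 4/5, so x_p = 67/125 + 4*t^2/5 + 41*t/25.

x = 67/125 + 4*t**2/5 + 41*t/25 + C1*cos(2*t)*exp(t) + C2*exp(t)*sin(2*t)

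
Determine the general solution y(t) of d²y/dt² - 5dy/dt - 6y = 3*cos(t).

Characteristic equation r² - 5r - 6 = 0 factors as (r + 1)(r - 6) = 0, so r = -1, 6.
Hence y_h = C1*exp(-t) + C2*exp(6*t).
Try y_p = A*cos(t) + B*sin(t). Substituting and equating the coefficients of cos(t) and sin(t) gives A = -21/74, B = -15/74, so y_p = -21*cos(t)/74 - 15*sin(t)/74.

y = -21*cos(t)/74 - 15*sin(t)/74 + C1*exp(-t) + C2*exp(6*t)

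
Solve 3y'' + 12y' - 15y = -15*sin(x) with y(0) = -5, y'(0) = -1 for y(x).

Divide through by 3: y'' + 4y' - 5y = -5*sin(x).
Characteristic equation r² + 4r - 5 = 0 factors as (r - 1)(r + 5) = 0, so r = 1, -5.
Hence y_h = C1*exp(x) + C2*exp(-5*x).
Try y_p = A*cos(x) + B*sin(x). Substituting and equating the coefficients of cos(x) and sin(x) gives A = 5/13, B = 15/26, so y_p = 5*cos(x)/13 + 15*sin(x)/26.
General solution: y = 5*cos(x)/13 + 15*sin(x)/26 + C1*exp(x) + C2*exp(-5*x).
Apply the initial conditions: y(0) = 5/13 + C1 + C2 = -5 and y'(0) = 15/26 + C1 - 5*C2 = -1. Solving gives C1 = -19/4, C2 = -33/52.

y = -33*exp(-5*x)/52 - 19*exp(x)/4 + 5*cos(x)/13 + 15*sin(x)/26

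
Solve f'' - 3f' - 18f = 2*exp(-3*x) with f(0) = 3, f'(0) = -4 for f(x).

f = 47*exp(6*x)/81 + 196*exp(-3*x)/81 - 2*x*exp(-3*x)/9

Characteristic equation r² - 3r - 18 = 0 factors as (r + 3)(r - 6) = 0, so r = -3, 6.
Hence f_h = C1*exp(-3*x) + C2*exp(6*x).
Since exp(-3*x) solves the homogeneous equation (r = -3 is a root of multiplicity 1), multiply the trial by x. Try f_p = A*x*exp(-3*x). Substituting into the equation and dividing by exp(-3*x) gives A = -2/9, so f_p = -2*x*exp(-3*x)/9.
General solution: f = C1*exp(-3*x) + C2*exp(6*x) - 2*x*exp(-3*x)/9.
Apply the initial conditions: f(0) = C1 + C2 = 3 and f'(0) = -2/9 - 3*C1 + 6*C2 = -4. Solving gives C1 = 196/81, C2 = 47/81.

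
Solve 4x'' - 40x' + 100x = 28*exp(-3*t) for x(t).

Divide through by 4: x'' - 10x' + 25x = 7*exp(-3*t).
Characteristic equation r² - 10r + 25 = 0 has discriminant (-10)² - 4·(25) = 0, so r = 5 is a repeated root.
Hence x_h = (C1 + C2*t)*exp(5*t).
Try x_p = A*exp(-3*t). Substituting into the equation and dividing by exp(-3*t) gives A = 7/64, so x_p = 7*exp(-3*t)/64.

x = 7*exp(-3*t)/64 + C1*exp(5*t) + C2*t*exp(5*t)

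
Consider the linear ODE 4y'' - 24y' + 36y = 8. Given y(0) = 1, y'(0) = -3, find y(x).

y = 2/9 + 7*exp(3*x)/9 - 16*x*exp(3*x)/3

Divide through by 4: y'' - 6y' + 9y = 2.
Characteristic equation r² - 6r + 9 = 0 has discriminant (-6)² - 4·(9) = 0, so r = 3 is a repeated root.
Hence y_h = (C1 + C2*x)*exp(3*x).
For the particular solution try y_p = A0. Substituting and matching coefficients of each power of x gives A0 = 2/9, so y_p = 2/9.
General solution: y = 2/9 + C1*exp(3*x) + C2*x*exp(3*x).
Apply the initial conditions: y(0) = 2/9 + C1 = 1 and y'(0) = C2 + 3*C1 = -3. Solving gives C1 = 7/9, C2 = -16/3.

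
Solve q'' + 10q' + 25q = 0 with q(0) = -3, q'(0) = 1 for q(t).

q = -3*exp(-5*t) - 14*t*exp(-5*t)

Characteristic equation r² + 10r + 25 = 0 has discriminant (10)² - 4·(25) = 0, so r = -5 is a repeated root.
Hence q_h = (C1 + C2*t)*exp(-5*t).
Apply the initial conditions: q(0) = C1 = -3 and q'(0) = C2 - 5*C1 = 1. Solving gives C1 = -3, C2 = -14.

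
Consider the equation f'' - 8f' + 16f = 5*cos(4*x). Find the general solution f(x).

f = -5*sin(4*x)/32 + C1*exp(4*x) + C2*x*exp(4*x)

Characteristic equation r² - 8r + 16 = 0 has discriminant (-8)² - 4·(16) = 0, so r = 4 is a repeated root.
Hence f_h = (C1 + C2*x)*exp(4*x).
Try f_p = A*cos(4*x) + B*sin(4*x). Substituting and equating the coefficients of cos(4x) and sin(4x) gives A = 0, B = -5/32, so f_p = -5*sin(4*x)/32.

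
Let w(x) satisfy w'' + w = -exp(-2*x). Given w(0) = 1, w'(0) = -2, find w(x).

Characteristic equation r² + 1 = 0 has discriminant (0)² - 4·(1) = -4 < 0, so r = ± i.
Hence w_h = C1*cos(x) + C2*sin(x).
Try w_p = A*exp(-2*x). Substituting into the equation and dividing by exp(-2*x) gives A = -1/5, so w_p = -exp(-2*x)/5.
General solution: w = -exp(-2*x)/5 + C1*cos(x) + C2*sin(x).
Apply the initial conditions: w(0) = -1/5 + C1 = 1 and w'(0) = 2/5 + C2 = -2. Solving gives C1 = 6/5, C2 = -12/5.

w = -12*sin(x)/5 - exp(-2*x)/5 + 6*cos(x)/5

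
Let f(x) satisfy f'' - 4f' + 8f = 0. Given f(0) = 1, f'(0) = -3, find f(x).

f = cos(2*x)*exp(2*x) - 5*exp(2*x)*sin(2*x)/2

Characteristic equation r² - 4r + 8 = 0 has discriminant (-4)² - 4·(8) = -16 < 0, so r = 2 ± 2i.
Hence f_h = C1*cos(2*x)*exp(2*x) + C2*exp(2*x)*sin(2*x).
Apply the initial conditions: f(0) = C1 = 1 and f'(0) = 2*C1 + 2*C2 = -3. Solving gives C1 = 1, C2 = -5/2.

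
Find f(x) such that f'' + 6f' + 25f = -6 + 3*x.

Characteristic equation r² + 6r + 25 = 0 has discriminant (6)² - 4·(25) = -64 < 0, so r = -3 ± 4i.
Hence f_h = C1*cos(4*x)*exp(-3*x) + C2*exp(-3*x)*sin(4*x).
For the particular solution try f_p = A0 + A1*x. Substituting and matching coefficients of each power of x gives A0 = -168/625, A1 = 3/25, so f_p = -168/625 + 3*x/25.

f = -168/625 + 3*x/25 + C1*cos(4*x)*exp(-3*x) + C2*exp(-3*x)*sin(4*x)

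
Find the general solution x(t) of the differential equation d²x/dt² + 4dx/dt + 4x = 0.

x = C1*exp(-2*t) + C2*t*exp(-2*t)

Characteristic equation r² + 4r + 4 = 0 has discriminant (4)² - 4·(4) = 0, so r = -2 is a repeated root.
Hence x_h = (C1 + C2*t)*exp(-2*t).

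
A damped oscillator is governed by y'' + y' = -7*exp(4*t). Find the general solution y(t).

Characteristic equation r² + r = 0 factors as (r + 1)r = 0, so r = -1, 0.
Hence y_h = C1*exp(-t) + C2.
Try y_p = A*exp(4*t). Substituting into the equation and dividing by exp(4*t) gives A = -7/20, so y_p = -7*exp(4*t)/20.

y = C2 - 7*exp(4*t)/20 + C1*exp(-t)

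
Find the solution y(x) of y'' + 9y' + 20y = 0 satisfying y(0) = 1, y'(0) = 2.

y = -6*exp(-5*x) + 7*exp(-4*x)

Characteristic equation r² + 9r + 20 = 0 factors as (r + 4)(r + 5) = 0, so r = -4, -5.
Hence y_h = C1*exp(-4*x) + C2*exp(-5*x).
Apply the initial conditions: y(0) = C1 + C2 = 1 and y'(0) = -5*C2 - 4*C1 = 2. Solving gives C1 = 7, C2 = -6.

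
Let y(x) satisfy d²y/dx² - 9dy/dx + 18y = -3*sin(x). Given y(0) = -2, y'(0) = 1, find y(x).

y = -127*exp(3*x)/30 - 51*sin(x)/370 - 27*cos(x)/370 + 256*exp(6*x)/111

Characteristic equation r² - 9r + 18 = 0 factors as (r - 6)(r - 3) = 0, so r = 6, 3.
Hence y_h = C1*exp(6*x) + C2*exp(3*x).
Try y_p = A*cos(x) + B*sin(x). Substituting and equating the coefficients of cos(x) and sin(x) gives A = -27/370, B = -51/370, so y_p = -51*sin(x)/370 - 27*cos(x)/370.
General solution: y = -51*sin(x)/370 - 27*cos(x)/370 + C1*exp(6*x) + C2*exp(3*x).
Apply the initial conditions: y(0) = -27/370 + C1 + C2 = -2 and y'(0) = -51/370 + 3*C2 + 6*C1 = 1. Solving gives C1 = 256/111, C2 = -127/30.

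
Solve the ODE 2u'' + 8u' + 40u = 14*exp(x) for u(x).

Divide through by 2: u'' + 4u' + 20u = 7*exp(x).
Characteristic equation r² + 4r + 20 = 0 has discriminant (4)² - 4·(20) = -64 < 0, so r = -2 ± 4i.
Hence u_h = C1*cos(4*x)*exp(-2*x) + C2*exp(-2*x)*sin(4*x).
Try u_p = A*exp(x). Substituting into the equation and dividing by exp(x) gives A = 7/25, so u_p = 7*exp(x)/25.

u = 7*exp(x)/25 + C1*cos(4*x)*exp(-2*x) + C2*exp(-2*x)*sin(4*x)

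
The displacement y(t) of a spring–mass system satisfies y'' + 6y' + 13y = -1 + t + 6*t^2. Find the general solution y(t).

y = 29/2197 - 59*t/169 + 6*t**2/13 + C1*cos(2*t)*exp(-3*t) + C2*exp(-3*t)*sin(2*t)

Characteristic equation r² + 6r + 13 = 0 has discriminant (6)² - 4·(13) = -16 < 0, so r = -3 ± 2i.
Hence y_h = C1*cos(2*t)*exp(-3*t) + C2*exp(-3*t)*sin(2*t).
For the particular solution try y_p = A0 + A1*t + A2*t^2. Substituting and matching coefficients of each power of t gives A0 = 29/2197, A1 = -59/169, A2 = 6/13, so y_p = 29/2197 - 59*t/169 + 6*t^2/13.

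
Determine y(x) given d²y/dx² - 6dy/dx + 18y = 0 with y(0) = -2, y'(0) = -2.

y = -2*cos(3*x)*exp(3*x) + 4*exp(3*x)*sin(3*x)/3

Characteristic equation r² - 6r + 18 = 0 has discriminant (-6)² - 4·(18) = -36 < 0, so r = 3 ± 3i.
Hence y_h = C1*cos(3*x)*exp(3*x) + C2*exp(3*x)*sin(3*x).
Apply the initial conditions: y(0) = C1 = -2 and y'(0) = 3*C1 + 3*C2 = -2. Solving gives C1 = -2, C2 = 4/3.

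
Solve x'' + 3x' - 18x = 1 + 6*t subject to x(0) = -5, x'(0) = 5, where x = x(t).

x = -1/9 - 20*exp(-6*t)/9 - 8*exp(3*t)/3 - t/3

Characteristic equation r² + 3r - 18 = 0 factors as (r + 6)(r - 3) = 0, so r = -6, 3.
Hence x_h = C1*exp(-6*t) + C2*exp(3*t).
For the particular solution try x_p = A0 + A1*t. Substituting and matching coefficients of each power of t gives A0 = -1/9, A1 = -1/3, so x_p = -1/9 - t/3.
General solution: x = -1/9 - t/3 + C1*exp(-6*t) + C2*exp(3*t).
Apply the initial conditions: x(0) = -1/9 + C1 + C2 = -5 and x'(0) = -1/3 - 6*C1 + 3*C2 = 5. Solving gives C1 = -20/9, C2 = -8/3.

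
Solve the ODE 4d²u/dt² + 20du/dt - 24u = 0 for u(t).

u = C1*exp(-6*t) + C2*exp(t)

Divide through by 4: u'' + 5u' - 6u = 0.
Characteristic equation r² + 5r - 6 = 0 factors as (r + 6)(r - 1) = 0, so r = -6, 1.
Hence u_h = C1*exp(-6*t) + C2*exp(t).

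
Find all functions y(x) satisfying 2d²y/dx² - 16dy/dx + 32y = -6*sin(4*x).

y = -3*cos(4*x)/32 + C1*exp(4*x) + C2*x*exp(4*x)

Divide through by 2: y'' - 8y' + 16y = -3*sin(4*x).
Characteristic equation r² - 8r + 16 = 0 has discriminant (-8)² - 4·(16) = 0, so r = 4 is a repeated root.
Hence y_h = (C1 + C2*x)*exp(4*x).
Try y_p = A*cos(4*x) + B*sin(4*x). Substituting and equating the coefficients of cos(4x) and sin(4x) gives A = -3/32, B = 0, so y_p = -3*cos(4*x)/32.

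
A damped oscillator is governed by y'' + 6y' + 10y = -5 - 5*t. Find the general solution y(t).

y = -1/5 - t/2 + C1*cos(t)*exp(-3*t) + C2*exp(-3*t)*sin(t)

Characteristic equation r² + 6r + 10 = 0 has discriminant (6)² - 4·(10) = -4 < 0, so r = -3 ± i.
Hence y_h = C1*cos(t)*exp(-3*t) + C2*exp(-3*t)*sin(t).
For the particular solution try y_p = A0 + A1*t. Substituting and matching coefficients of each power of t gives A0 = -1/5, A1 = -1/2, so y_p = -1/5 - t/2.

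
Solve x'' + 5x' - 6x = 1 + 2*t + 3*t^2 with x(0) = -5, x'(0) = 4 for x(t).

x = -47/36 - 319*exp(-6*t)/252 - 17*exp(t)/7 - 7*t/6 - t**2/2

Characteristic equation r² + 5r - 6 = 0 factors as (r + 6)(r - 1) = 0, so r = -6, 1.
Hence x_h = C1*exp(-6*t) + C2*exp(t).
For the particular solution try x_p = A0 + A1*t + A2*t^2. Substituting and matching coefficients of each power of t gives A0 = -47/36, A1 = -7/6, A2 = -1/2, so x_p = -47/36 - 7*t/6 - t^2/2.
General solution: x = -47/36 - 7*t/6 - t^2/2 + C1*exp(-6*t) + C2*exp(t).
Apply the initial conditions: x(0) = -47/36 + C1 + C2 = -5 and x'(0) = -7/6 + C2 - 6*C1 = 4. Solving gives C1 = -319/252, C2 = -17/7.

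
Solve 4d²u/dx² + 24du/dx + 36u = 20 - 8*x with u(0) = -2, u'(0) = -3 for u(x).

u = 19/27 - 73*exp(-3*x)/27 - 2*x/9 - 98*x*exp(-3*x)/9

Divide through by 4: u'' + 6u' + 9u = 5 - 2*x.
Characteristic equation r² + 6r + 9 = 0 has discriminant (6)² - 4·(9) = 0, so r = -3 is a repeated root.
Hence u_h = (C1 + C2*x)*exp(-3*x).
For the particular solution try u_p = A0 + A1*x. Substituting and matching coefficients of each power of x gives A0 = 19/27, A1 = -2/9, so u_p = 19/27 - 2*x/9.
General solution: u = 19/27 - 2*x/9 + C1*exp(-3*x) + C2*x*exp(-3*x).
Apply the initial conditions: u(0) = 19/27 + C1 = -2 and u'(0) = -2/9 + C2 - 3*C1 = -3. Solving gives C1 = -73/27, C2 = -98/9.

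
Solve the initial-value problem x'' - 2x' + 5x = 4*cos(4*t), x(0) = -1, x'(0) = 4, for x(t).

x = -44*cos(4*t)/185 - 32*sin(4*t)/185 - 141*cos(2*t)*exp(t)/185 + 1009*exp(t)*sin(2*t)/370

Characteristic equation r² - 2r + 5 = 0 has discriminant (-2)² - 4·(5) = -16 < 0, so r = 1 ± 2i.
Hence x_h = C1*cos(2*t)*exp(t) + C2*exp(t)*sin(2*t).
Try x_p = A*cos(4*t) + B*sin(4*t). Substituting and equating the coefficients of cos(4t) and sin(4t) gives A = -44/185, B = -32/185, so x_p = -44*cos(4*t)/185 - 32*sin(4*t)/185.
General solution: x = -44*cos(4*t)/185 - 32*sin(4*t)/185 + C1*cos(2*t)*exp(t) + C2*exp(t)*sin(2*t).
Apply the initial conditions: x(0) = -44/185 + C1 = -1 and x'(0) = -128/185 + C1 + 2*C2 = 4. Solving gives C1 = -141/185, C2 = 1009/370.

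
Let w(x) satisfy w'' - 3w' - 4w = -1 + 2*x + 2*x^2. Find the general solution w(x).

w = -3/16 - x**2/2 + x/4 + C1*exp(-x) + C2*exp(4*x)

Characteristic equation r² - 3r - 4 = 0 factors as (r + 1)(r - 4) = 0, so r = -1, 4.
Hence w_h = C1*exp(-x) + C2*exp(4*x).
For the particular solution try w_p = A0 + A1*x + A2*x^2. Substituting and matching coefficients of each power of x gives A0 = -3/16, A1 = 1/4, A2 = -1/2, so w_p = -3/16 - x^2/2 + x/4.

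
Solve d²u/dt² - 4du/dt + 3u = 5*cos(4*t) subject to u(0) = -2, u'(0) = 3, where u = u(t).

u = -79*exp(t)/17 - 16*sin(4*t)/85 - 13*cos(4*t)/85 + 14*exp(3*t)/5

Characteristic equation r² - 4r + 3 = 0 factors as (r - 1)(r - 3) = 0, so r = 1, 3.
Hence u_h = C1*exp(t) + C2*exp(3*t).
Try u_p = A*cos(4*t) + B*sin(4*t). Substituting and equating the coefficients of cos(4t) and sin(4t) gives A = -13/85, B = -16/85, so u_p = -16*sin(4*t)/85 - 13*cos(4*t)/85.
General solution: u = -16*sin(4*t)/85 - 13*cos(4*t)/85 + C1*exp(t) + C2*exp(3*t).
Apply the initial conditions: u(0) = -13/85 + C1 + C2 = -2 and u'(0) = -64/85 + C1 + 3*C2 = 3. Solving gives C1 = -79/17, C2 = 14/5.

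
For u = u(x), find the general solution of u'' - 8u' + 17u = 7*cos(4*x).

Characteristic equation r² - 8r + 17 = 0 has discriminant (-8)² - 4·(17) = -4 < 0, so r = 4 ± i.
Hence u_h = C1*cos(x)*exp(4*x) + C2*exp(4*x)*sin(x).
Try u_p = A*cos(4*x) + B*sin(4*x). Substituting and equating the coefficients of cos(4x) and sin(4x) gives A = 7/1025, B = -224/1025, so u_p = -224*sin(4*x)/1025 + 7*cos(4*x)/1025.

u = -224*sin(4*x)/1025 + 7*cos(4*x)/1025 + C1*cos(x)*exp(4*x) + C2*exp(4*x)*sin(x)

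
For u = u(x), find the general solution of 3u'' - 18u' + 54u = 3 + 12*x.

u = 7/54 + 2*x/9 + C1*cos(3*x)*exp(3*x) + C2*exp(3*x)*sin(3*x)

Divide through by 3: u'' - 6u' + 18u = 1 + 4*x.
Characteristic equation r² - 6r + 18 = 0 has discriminant (-6)² - 4·(18) = -36 < 0, so r = 3 ± 3i.
Hence u_h = C1*cos(3*x)*exp(3*x) + C2*exp(3*x)*sin(3*x).
For the particular solution try u_p = A0 + A1*x. Substituting and matching coefficients of each power of x gives A0 = 7/54, A1 = 2/9, so u_p = 7/54 + 2*x/9.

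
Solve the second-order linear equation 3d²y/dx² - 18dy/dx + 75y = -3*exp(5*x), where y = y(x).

y = -exp(5*x)/20 + C1*cos(4*x)*exp(3*x) + C2*exp(3*x)*sin(4*x)

Divide through by 3: y'' - 6y' + 25y = -exp(5*x).
Characteristic equation r² - 6r + 25 = 0 has discriminant (-6)² - 4·(25) = -64 < 0, so r = 3 ± 4i.
Hence y_h = C1*cos(4*x)*exp(3*x) + C2*exp(3*x)*sin(4*x).
Try y_p = A*exp(5*x). Substituting into the equation and dividing by exp(5*x) gives A = -1/20, so y_p = -exp(5*x)/20.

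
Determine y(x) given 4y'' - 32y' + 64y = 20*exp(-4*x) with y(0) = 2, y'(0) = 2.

Divide through by 4: y'' - 8y' + 16y = 5*exp(-4*x).
Characteristic equation r² - 8r + 16 = 0 has discriminant (-8)² - 4·(16) = 0, so r = 4 is a repeated root.
Hence y_h = (C1 + C2*x)*exp(4*x).
Try y_p = A*exp(-4*x). Substituting into the equation and dividing by exp(-4*x) gives A = 5/64, so y_p = 5*exp(-4*x)/64.
General solution: y = 5*exp(-4*x)/64 + C1*exp(4*x) + C2*x*exp(4*x).
Apply the initial conditions: y(0) = 5/64 + C1 = 2 and y'(0) = -5/16 + C2 + 4*C1 = 2. Solving gives C1 = 123/64, C2 = -43/8.

y = 5*exp(-4*x)/64 + 123*exp(4*x)/64 - 43*x*exp(4*x)/8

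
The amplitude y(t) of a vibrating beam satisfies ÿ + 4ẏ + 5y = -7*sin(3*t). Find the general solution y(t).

Characteristic equation r² + 4r + 5 = 0 has discriminant (4)² - 4·(5) = -4 < 0, so r = -2 ± i.
Hence y_h = C1*cos(t)*exp(-2*t) + C2*exp(-2*t)*sin(t).
Try y_p = A*cos(3*t) + B*sin(3*t). Substituting and equating the coefficients of cos(3t) and sin(3t) gives A = 21/40, B = 7/40, so y_p = 7*sin(3*t)/40 + 21*cos(3*t)/40.

y = 7*sin(3*t)/40 + 21*cos(3*t)/40 + C1*cos(t)*exp(-2*t) + C2*exp(-2*t)*sin(t)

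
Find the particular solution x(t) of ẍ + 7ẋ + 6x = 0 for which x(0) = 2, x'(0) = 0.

x = -2*exp(-6*t)/5 + 12*exp(-t)/5

Characteristic equation r² + 7r + 6 = 0 factors as (r + 1)(r + 6) = 0, so r = -1, -6.
Hence x_h = C1*exp(-t) + C2*exp(-6*t).
Apply the initial conditions: x(0) = C1 + C2 = 2 and x'(0) = -C1 - 6*C2 = 0. Solving gives C1 = 12/5, C2 = -2/5.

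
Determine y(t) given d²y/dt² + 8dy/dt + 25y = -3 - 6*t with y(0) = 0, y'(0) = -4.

Characteristic equation r² + 8r + 25 = 0 has discriminant (8)² - 4·(25) = -36 < 0, so r = -4 ± 3i.
Hence y_h = C1*cos(3*t)*exp(-4*t) + C2*exp(-4*t)*sin(3*t).
For the particular solution try y_p = A0 + A1*t. Substituting and matching coefficients of each power of t gives A0 = -27/625, A1 = -6/25, so y_p = -27/625 - 6*t/25.
General solution: y = -27/625 - 6*t/25 + C1*cos(3*t)*exp(-4*t) + C2*exp(-4*t)*sin(3*t).
Apply the initial conditions: y(0) = -27/625 + C1 = 0 and y'(0) = -6/25 - 4*C1 + 3*C2 = -4. Solving gives C1 = 27/625, C2 = -2242/1875.

y = -27/625 - 6*t/25 - 2242*exp(-4*t)*sin(3*t)/1875 + 27*cos(3*t)*exp(-4*t)/625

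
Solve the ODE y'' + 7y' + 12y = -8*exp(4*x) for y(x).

y = -exp(4*x)/7 + C1*exp(-3*x) + C2*exp(-4*x)

Characteristic equation r² + 7r + 12 = 0 factors as (r + 3)(r + 4) = 0, so r = -3, -4.
Hence y_h = C1*exp(-3*x) + C2*exp(-4*x).
Try y_p = A*exp(4*x). Substituting into the equation and dividing by exp(4*x) gives A = -1/7, so y_p = -exp(4*x)/7.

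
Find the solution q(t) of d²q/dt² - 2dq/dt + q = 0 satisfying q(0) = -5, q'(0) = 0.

Characteristic equation r² - 2r + 1 = 0 has discriminant (-2)² - 4·(1) = 0, so r = 1 is a repeated root.
Hence q_h = (C1 + C2*t)*exp(t).
Apply the initial conditions: q(0) = C1 = -5 and q'(0) = C1 + C2 = 0. Solving gives C1 = -5, C2 = 5.

q = -5*exp(t) + 5*t*exp(t)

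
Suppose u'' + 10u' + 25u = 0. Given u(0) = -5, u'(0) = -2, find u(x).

Characteristic equation r² + 10r + 25 = 0 has discriminant (10)² - 4·(25) = 0, so r = -5 is a repeated root.
Hence u_h = (C1 + C2*x)*exp(-5*x).
Apply the initial conditions: u(0) = C1 = -5 and u'(0) = C2 - 5*C1 = -2. Solving gives C1 = -5, C2 = -27.

u = -5*exp(-5*x) - 27*x*exp(-5*x)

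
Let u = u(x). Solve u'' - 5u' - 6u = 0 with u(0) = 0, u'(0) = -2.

Characteristic equation r² - 5r - 6 = 0 factors as (r + 1)(r - 6) = 0, so r = -1, 6.
Hence u_h = C1*exp(-x) + C2*exp(6*x).
Apply the initial conditions: u(0) = C1 + C2 = 0 and u'(0) = -C1 + 6*C2 = -2. Solving gives C1 = 2/7, C2 = -2/7.

u = -2*exp(6*x)/7 + 2*exp(-x)/7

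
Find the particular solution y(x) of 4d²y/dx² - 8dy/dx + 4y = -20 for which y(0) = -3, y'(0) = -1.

y = -5 + 2*exp(x) - 3*x*exp(x)

Divide through by 4: y'' - 2y' + y = -5.
Characteristic equation r² - 2r + 1 = 0 has discriminant (-2)² - 4·(1) = 0, so r = 1 is a repeated root.
Hence y_h = (C1 + C2*x)*exp(x).
For the particular solution try y_p = A0. Substituting and matching coefficients of each power of x gives A0 = -5, so y_p = -5.
General solution: y = -5 + C1*exp(x) + C2*x*exp(x).
Apply the initial conditions: y(0) = -5 + C1 = -3 and y'(0) = C1 + C2 = -1. Solving gives C1 = 2, C2 = -3.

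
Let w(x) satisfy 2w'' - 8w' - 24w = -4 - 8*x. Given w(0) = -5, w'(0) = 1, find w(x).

Divide through by 2: w'' - 4w' - 12w = -2 - 4*x.
Characteristic equation r² - 4r - 12 = 0 factors as (r + 2)(r - 6) = 0, so r = -2, 6.
Hence w_h = C1*exp(-2*x) + C2*exp(6*x).
For the particular solution try w_p = A0 + A1*x. Substituting and matching coefficients of each power of x gives A0 = 1/18, A1 = 1/3, so w_p = 1/18 + x/3.
General solution: w = 1/18 + x/3 + C1*exp(-2*x) + C2*exp(6*x).
Apply the initial conditions: w(0) = 1/18 + C1 + C2 = -5 and w'(0) = 1/3 - 2*C1 + 6*C2 = 1. Solving gives C1 = -31/8, C2 = -85/72.

w = 1/18 - 85*exp(6*x)/72 - 31*exp(-2*x)/8 + x/3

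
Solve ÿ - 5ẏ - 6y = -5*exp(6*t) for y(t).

y = C1*exp(6*t) + C2*exp(-t) - 5*t*exp(6*t)/7

Characteristic equation r² - 5r - 6 = 0 factors as (r - 6)(r + 1) = 0, so r = 6, -1.
Hence y_h = C1*exp(6*t) + C2*exp(-t).
Since exp(6*t) solves the homogeneous equation (r = 6 is a root of multiplicity 1), multiply the trial by t. Try y_p = A*t*exp(6*t). Substituting into the equation and dividing by exp(6*t) gives A = -5/7, so y_p = -5*t*exp(6*t)/7.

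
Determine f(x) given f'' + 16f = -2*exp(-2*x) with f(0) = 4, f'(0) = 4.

Characteristic equation r² + 16 = 0 has discriminant (0)² - 4·(16) = -64 < 0, so r = ± 4i.
Hence f_h = C1*cos(4*x) + C2*sin(4*x).
Try f_p = A*exp(-2*x). Substituting into the equation and dividing by exp(-2*x) gives A = -1/10, so f_p = -exp(-2*x)/10.
General solution: f = -exp(-2*x)/10 + C1*cos(4*x) + C2*sin(4*x).
Apply the initial conditions: f(0) = -1/10 + C1 = 4 and f'(0) = 1/5 + 4*C2 = 4. Solving gives C1 = 41/10, C2 = 19/20.

f = -exp(-2*x)/10 + 19*sin(4*x)/20 + 41*cos(4*x)/10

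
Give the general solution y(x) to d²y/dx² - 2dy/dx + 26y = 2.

y = 1/13 + C1*cos(5*x)*exp(x) + C2*exp(x)*sin(5*x)

Characteristic equation r² - 2r + 26 = 0 has discriminant (-2)² - 4·(26) = -100 < 0, so r = 1 ± 5i.
Hence y_h = C1*cos(5*x)*exp(x) + C2*exp(x)*sin(5*x).
For the particular solution try y_p = A0. Substituting and matching coefficients of each power of x gives A0 = 1/13, so y_p = 1/13.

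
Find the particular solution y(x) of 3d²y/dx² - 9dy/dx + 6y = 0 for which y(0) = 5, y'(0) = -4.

Divide through by 3: y'' - 3y' + 2y = 0.
Characteristic equation r² - 3r + 2 = 0 factors as (r - 1)(r - 2) = 0, so r = 1, 2.
Hence y_h = C1*exp(x) + C2*exp(2*x).
Apply the initial conditions: y(0) = C1 + C2 = 5 and y'(0) = C1 + 2*C2 = -4. Solving gives C1 = 14, C2 = -9.

y = -9*exp(2*x) + 14*exp(x)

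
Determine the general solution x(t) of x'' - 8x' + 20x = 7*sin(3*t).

Characteristic equation r² - 8r + 20 = 0 has discriminant (-8)² - 4·(20) = -16 < 0, so r = 4 ± 2i.
Hence x_h = C1*cos(2*t)*exp(4*t) + C2*exp(4*t)*sin(2*t).
Try x_p = A*cos(3*t) + B*sin(3*t). Substituting and equating the coefficients of cos(3t) and sin(3t) gives A = 168/697, B = 77/697, so x_p = 77*sin(3*t)/697 + 168*cos(3*t)/697.

x = 77*sin(3*t)/697 + 168*cos(3*t)/697 + C1*cos(2*t)*exp(4*t) + C2*exp(4*t)*sin(2*t)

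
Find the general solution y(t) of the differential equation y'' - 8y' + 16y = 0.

Characteristic equation r² - 8r + 16 = 0 has discriminant (-8)² - 4·(16) = 0, so r = 4 is a repeated root.
Hence y_h = (C1 + C2*t)*exp(4*t).

y = C1*exp(4*t) + C2*t*exp(4*t)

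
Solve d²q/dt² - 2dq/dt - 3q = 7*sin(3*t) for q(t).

Characteristic equation r² - 2r - 3 = 0 factors as (r + 1)(r - 3) = 0, so r = -1, 3.
Hence q_h = C1*exp(-t) + C2*exp(3*t).
Try q_p = A*cos(3*t) + B*sin(3*t). Substituting and equating the coefficients of cos(3t) and sin(3t) gives A = 7/30, B = -7/15, so q_p = -7*sin(3*t)/15 + 7*cos(3*t)/30.

q = -7*sin(3*t)/15 + 7*cos(3*t)/30 + C1*exp(-t) + C2*exp(3*t)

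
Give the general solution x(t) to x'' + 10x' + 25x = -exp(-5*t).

x = C1*exp(-5*t) - t**2*exp(-5*t)/2 + C2*t*exp(-5*t)

Characteristic equation r² + 10r + 25 = 0 has discriminant (10)² - 4·(25) = 0, so r = -5 is a repeated root.
Hence x_h = (C1 + C2*t)*exp(-5*t).
Since exp(-5*t) solves the homogeneous equation (r = -5 is a root of multiplicity 2), multiply the trial by t^2. Try x_p = A*t^2*exp(-5*t). Substituting into the equation and dividing by exp(-5*t) gives A = -1/2, so x_p = -t^2*exp(-5*t)/2.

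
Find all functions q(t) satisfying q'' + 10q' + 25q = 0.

q = C1*exp(-5*t) + C2*t*exp(-5*t)

Characteristic equation r² + 10r + 25 = 0 has discriminant (10)² - 4·(25) = 0, so r = -5 is a repeated root.
Hence q_h = (C1 + C2*t)*exp(-5*t).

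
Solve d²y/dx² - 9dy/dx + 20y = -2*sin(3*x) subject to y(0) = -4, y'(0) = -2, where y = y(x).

Characteristic equation r² - 9r + 20 = 0 factors as (r - 5)(r - 4) = 0, so r = 5, 4.
Hence y_h = C1*exp(5*x) + C2*exp(4*x).
Try y_p = A*cos(3*x) + B*sin(3*x). Substituting and equating the coefficients of cos(3x) and sin(3x) gives A = -27/425, B = -11/425, so y_p = -27*cos(3*x)/425 - 11*sin(3*x)/425.
General solution: y = -27*cos(3*x)/425 - 11*sin(3*x)/425 + C1*exp(5*x) + C2*exp(4*x).
Apply the initial conditions: y(0) = -27/425 + C1 + C2 = -4 and y'(0) = -33/425 + 4*C2 + 5*C1 = -2. Solving gives C1 = 235/17, C2 = -444/25.

y = -444*exp(4*x)/25 - 27*cos(3*x)/425 - 11*sin(3*x)/425 + 235*exp(5*x)/17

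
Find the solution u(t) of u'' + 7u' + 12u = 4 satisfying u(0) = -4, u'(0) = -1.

Characteristic equation r² + 7r + 12 = 0 factors as (r + 4)(r + 3) = 0, so r = -4, -3.
Hence u_h = C1*exp(-4*t) + C2*exp(-3*t).
For the particular solution try u_p = A0. Substituting and matching coefficients of each power of t gives A0 = 1/3, so u_p = 1/3.
General solution: u = 1/3 + C1*exp(-4*t) + C2*exp(-3*t).
Apply the initial conditions: u(0) = 1/3 + C1 + C2 = -4 and u'(0) = -4*C1 - 3*C2 = -1. Solving gives C1 = 14, C2 = -55/3.

u = 1/3 + 14*exp(-4*t) - 55*exp(-3*t)/3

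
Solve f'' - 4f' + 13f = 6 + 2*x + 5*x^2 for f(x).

f = 1148/2197 + 5*x**2/13 + 66*x/169 + C1*cos(3*x)*exp(2*x) + C2*exp(2*x)*sin(3*x)

Characteristic equation r² - 4r + 13 = 0 has discriminant (-4)² - 4·(13) = -36 < 0, so r = 2 ± 3i.
Hence f_h = C1*cos(3*x)*exp(2*x) + C2*exp(2*x)*sin(3*x).
For the particular solution try f_p = A0 + A1*x + A2*x^2. Substituting and matching coefficients of each power of x gives A0 = 1148/2197, A1 = 66/169, A2 = 5/13, so f_p = 1148/2197 + 5*x^2/13 + 66*x/169.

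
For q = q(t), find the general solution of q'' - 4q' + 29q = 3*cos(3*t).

Characteristic equation r² - 4r + 29 = 0 has discriminant (-4)² - 4·(29) = -100 < 0, so r = 2 ± 5i.
Hence q_h = C1*cos(5*t)*exp(2*t) + C2*exp(2*t)*sin(5*t).
Try q_p = A*cos(3*t) + B*sin(3*t). Substituting and equating the coefficients of cos(3t) and sin(3t) gives A = 15/136, B = -9/136, so q_p = -9*sin(3*t)/136 + 15*cos(3*t)/136.

q = -9*sin(3*t)/136 + 15*cos(3*t)/136 + C1*cos(5*t)*exp(2*t) + C2*exp(2*t)*sin(5*t)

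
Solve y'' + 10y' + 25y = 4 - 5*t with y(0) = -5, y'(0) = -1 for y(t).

Characteristic equation r² + 10r + 25 = 0 has discriminant (10)² - 4·(25) = 0, so r = -5 is a repeated root.
Hence y_h = (C1 + C2*t)*exp(-5*t).
For the particular solution try y_p = A0 + A1*t. Substituting and matching coefficients of each power of t gives A0 = 6/25, A1 = -1/5, so y_p = 6/25 - t/5.
General solution: y = 6/25 - t/5 + C1*exp(-5*t) + C2*t*exp(-5*t).
Apply the initial conditions: y(0) = 6/25 + C1 = -5 and y'(0) = -1/5 + C2 - 5*C1 = -1. Solving gives C1 = -131/25, C2 = -27.

y = 6/25 - 131*exp(-5*t)/25 - t/5 - 27*t*exp(-5*t)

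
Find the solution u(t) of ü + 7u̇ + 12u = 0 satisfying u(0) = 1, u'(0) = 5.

u = -8*exp(-4*t) + 9*exp(-3*t)

Characteristic equation r² + 7r + 12 = 0 factors as (r + 3)(r + 4) = 0, so r = -3, -4.
Hence u_h = C1*exp(-3*t) + C2*exp(-4*t).
Apply the initial conditions: u(0) = C1 + C2 = 1 and u'(0) = -4*C2 - 3*C1 = 5. Solving gives C1 = 9, C2 = -8.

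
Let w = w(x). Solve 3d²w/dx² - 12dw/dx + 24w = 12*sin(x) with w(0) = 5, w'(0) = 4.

w = 16*cos(x)/65 + 28*sin(x)/65 - 193*exp(2*x)*sin(2*x)/65 + 309*cos(2*x)*exp(2*x)/65

Divide through by 3: w'' - 4w' + 8w = 4*sin(x).
Characteristic equation r² - 4r + 8 = 0 has discriminant (-4)² - 4·(8) = -16 < 0, so r = 2 ± 2i.
Hence w_h = C1*cos(2*x)*exp(2*x) + C2*exp(2*x)*sin(2*x).
Try w_p = A*cos(x) + B*sin(x). Substituting and equating the coefficients of cos(x) and sin(x) gives A = 16/65, B = 28/65, so w_p = 16*cos(x)/65 + 28*sin(x)/65.
General solution: w = 16*cos(x)/65 + 28*sin(x)/65 + C1*cos(2*x)*exp(2*x) + C2*exp(2*x)*sin(2*x).
Apply the initial conditions: w(0) = 16/65 + C1 = 5 and w'(0) = 28/65 + 2*C1 + 2*C2 = 4. Solving gives C1 = 309/65, C2 = -193/65.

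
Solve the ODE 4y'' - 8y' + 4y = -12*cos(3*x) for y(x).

y = 6*cos(3*x)/25 + 9*sin(3*x)/50 + C1*exp(x) + C2*x*exp(x)

Divide through by 4: y'' - 2y' + y = -3*cos(3*x).
Characteristic equation r² - 2r + 1 = 0 has discriminant (-2)² - 4·(1) = 0, so r = 1 is a repeated root.
Hence y_h = (C1 + C2*x)*exp(x).
Try y_p = A*cos(3*x) + B*sin(3*x). Substituting and equating the coefficients of cos(3x) and sin(3x) gives A = 6/25, B = 9/50, so y_p = 6*cos(3*x)/25 + 9*sin(3*x)/50.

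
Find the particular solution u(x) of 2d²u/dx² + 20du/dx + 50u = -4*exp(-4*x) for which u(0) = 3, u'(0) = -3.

u = -2*exp(-4*x) + 5*exp(-5*x) + 14*x*exp(-5*x)

Divide through by 2: u'' + 10u' + 25u = -2*exp(-4*x).
Characteristic equation r² + 10r + 25 = 0 has discriminant (10)² - 4·(25) = 0, so r = -5 is a repeated root.
Hence u_h = (C1 + C2*x)*exp(-5*x).
Try u_p = A*exp(-4*x). Substituting into the equation and dividing by exp(-4*x) gives A = -2, so u_p = -2*exp(-4*x).
General solution: u = -2*exp(-4*x) + C1*exp(-5*x) + C2*x*exp(-5*x).
Apply the initial conditions: u(0) = -2 + C1 = 3 and u'(0) = 8 + C2 - 5*C1 = -3. Solving gives C1 = 5, C2 = 14.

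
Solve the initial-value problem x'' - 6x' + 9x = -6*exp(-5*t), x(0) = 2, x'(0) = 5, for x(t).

Characteristic equation r² - 6r + 9 = 0 has discriminant (-6)² - 4·(9) = 0, so r = 3 is a repeated root.
Hence x_h = (C1 + C2*t)*exp(3*t).
Try x_p = A*exp(-5*t). Substituting into the equation and dividing by exp(-5*t) gives A = -3/32, so x_p = -3*exp(-5*t)/32.
General solution: x = -3*exp(-5*t)/32 + C1*exp(3*t) + C2*t*exp(3*t).
Apply the initial conditions: x(0) = -3/32 + C1 = 2 and x'(0) = 15/32 + C2 + 3*C1 = 5. Solving gives C1 = 67/32, C2 = -7/4.

x = -3*exp(-5*t)/32 + 67*exp(3*t)/32 - 7*t*exp(3*t)/4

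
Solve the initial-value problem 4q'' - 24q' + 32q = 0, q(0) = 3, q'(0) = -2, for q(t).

Divide through by 4: q'' - 6q' + 8q = 0.
Characteristic equation r² - 6r + 8 = 0 factors as (r - 2)(r - 4) = 0, so r = 2, 4.
Hence q_h = C1*exp(2*t) + C2*exp(4*t).
Apply the initial conditions: q(0) = C1 + C2 = 3 and q'(0) = 2*C1 + 4*C2 = -2. Solving gives C1 = 7, C2 = -4.

q = -4*exp(4*t) + 7*exp(2*t)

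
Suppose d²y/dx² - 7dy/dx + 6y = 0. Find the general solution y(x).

y = C1*exp(6*x) + C2*exp(x)

Characteristic equation r² - 7r + 6 = 0 factors as (r - 6)(r - 1) = 0, so r = 6, 1.
Hence y_h = C1*exp(6*x) + C2*exp(x).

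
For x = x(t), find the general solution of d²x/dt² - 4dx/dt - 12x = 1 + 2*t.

x = -1/36 - t/6 + C1*exp(-2*t) + C2*exp(6*t)

Characteristic equation r² - 4r - 12 = 0 factors as (r + 2)(r - 6) = 0, so r = -2, 6.
Hence x_h = C1*exp(-2*t) + C2*exp(6*t).
For the particular solution try x_p = A0 + A1*t. Substituting and matching coefficients of each power of t gives A0 = -1/36, A1 = -1/6, so x_p = -1/36 - t/6.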